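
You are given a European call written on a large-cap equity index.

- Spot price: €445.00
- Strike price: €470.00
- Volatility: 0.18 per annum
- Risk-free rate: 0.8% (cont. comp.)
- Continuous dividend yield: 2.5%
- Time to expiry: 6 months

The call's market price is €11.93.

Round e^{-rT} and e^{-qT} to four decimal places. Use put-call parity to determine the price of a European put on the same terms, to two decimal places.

e^(−qT) = e^(−0.025·0.5) = 0.9876;  e^(−rT) = e^(−0.008·0.5) = 0.9960
Put-call parity: C − P = S·e^(−qT) − K·e^(−rT) = 445·0.9876 − 470·0.9960 = 439.4820 − 468.1200 = -28.6380
P = C − (C − P) = 11.93 − (-28.6380) = 40.5680

€40.57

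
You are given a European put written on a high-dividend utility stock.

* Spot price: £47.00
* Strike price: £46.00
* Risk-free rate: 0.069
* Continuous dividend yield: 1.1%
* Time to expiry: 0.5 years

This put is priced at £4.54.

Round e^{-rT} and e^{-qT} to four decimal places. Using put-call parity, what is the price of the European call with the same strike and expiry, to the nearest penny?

exp(−qT) = exp(−0.011·0.5) = 0.9945;  exp(−rT) = exp(−0.069·0.5) = 0.9661
Put-call parity: C − P = S·e^(−qT) − K·e^(−rT) = 47·0.9945 − 46·0.9661 = 46.7415 − 44.4406 = 2.3009
C = P + (C − P) = 4.54 + (2.3009) = 6.8409

£6.84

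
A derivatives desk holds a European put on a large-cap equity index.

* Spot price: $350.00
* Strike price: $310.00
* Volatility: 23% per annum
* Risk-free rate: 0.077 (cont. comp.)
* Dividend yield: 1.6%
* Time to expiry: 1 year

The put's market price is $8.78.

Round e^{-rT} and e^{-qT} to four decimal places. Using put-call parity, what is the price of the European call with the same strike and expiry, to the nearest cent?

$66.19

exp(−qT) = exp(−0.016·1) = 0.9841;  exp(−rT) = exp(−0.077·1) = 0.9259
Put-call parity: C − P = S·e^(−qT) − K·e^(−rT) = 350·0.9841 − 310·0.9259 = 344.4350 − 287.0290 = 57.4060
C = P + (C − P) = 8.78 + (57.4060) = 66.1860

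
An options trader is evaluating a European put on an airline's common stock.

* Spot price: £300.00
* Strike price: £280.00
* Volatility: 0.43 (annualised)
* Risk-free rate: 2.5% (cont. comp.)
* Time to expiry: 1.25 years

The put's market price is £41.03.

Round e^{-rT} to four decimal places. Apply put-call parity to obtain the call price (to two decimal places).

£69.65

e^(−rT) = e^(−0.025·1.25) = 0.9692
Put-call parity: C − P = S − K·e^(−rT) = 300 − 280·0.9692 = 300 − 271.3760 = 28.6240
C = P + (C − P) = 41.03 + (28.6240) = 69.6540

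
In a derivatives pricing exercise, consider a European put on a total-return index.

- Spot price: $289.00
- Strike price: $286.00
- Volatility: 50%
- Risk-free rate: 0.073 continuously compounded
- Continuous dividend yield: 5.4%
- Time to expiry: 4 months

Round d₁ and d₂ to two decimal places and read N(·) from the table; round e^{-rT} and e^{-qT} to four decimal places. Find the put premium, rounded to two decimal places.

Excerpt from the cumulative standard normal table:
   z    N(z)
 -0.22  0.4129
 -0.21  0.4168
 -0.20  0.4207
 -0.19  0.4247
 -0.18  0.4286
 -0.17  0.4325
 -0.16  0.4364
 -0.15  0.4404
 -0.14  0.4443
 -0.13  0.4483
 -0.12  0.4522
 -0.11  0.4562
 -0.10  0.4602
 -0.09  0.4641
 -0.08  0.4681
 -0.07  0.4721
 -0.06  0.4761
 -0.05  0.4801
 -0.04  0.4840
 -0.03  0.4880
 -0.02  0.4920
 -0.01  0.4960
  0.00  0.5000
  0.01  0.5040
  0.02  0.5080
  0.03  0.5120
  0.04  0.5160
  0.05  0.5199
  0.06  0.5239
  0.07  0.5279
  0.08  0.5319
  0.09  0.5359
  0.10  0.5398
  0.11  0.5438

σ√T = 0.5·√0.3333 = 0.2887
d₁ = [ln(289/286) + (0.073 − 0.054 + ½·0.5²)·0.3333] / (σ√T) = (0.0104 + 0.0480) / 0.2887 = 0.2024 ⇒ 0.20
d₂ = 0.2024 − 0.2887 = -0.0863 ⇒ -0.09
exp(−qT) = exp(−0.054·0.3333) = 0.9822;  exp(−rT) = exp(−0.073·0.3333) = 0.9760
P = 286·0.9760·N(0.09) − 289·0.9822·N(-0.20) = 286·0.9760·0.5359 − 289·0.9822·0.4207 = 149.5890 − 119.4181 = 30.1708

$30.17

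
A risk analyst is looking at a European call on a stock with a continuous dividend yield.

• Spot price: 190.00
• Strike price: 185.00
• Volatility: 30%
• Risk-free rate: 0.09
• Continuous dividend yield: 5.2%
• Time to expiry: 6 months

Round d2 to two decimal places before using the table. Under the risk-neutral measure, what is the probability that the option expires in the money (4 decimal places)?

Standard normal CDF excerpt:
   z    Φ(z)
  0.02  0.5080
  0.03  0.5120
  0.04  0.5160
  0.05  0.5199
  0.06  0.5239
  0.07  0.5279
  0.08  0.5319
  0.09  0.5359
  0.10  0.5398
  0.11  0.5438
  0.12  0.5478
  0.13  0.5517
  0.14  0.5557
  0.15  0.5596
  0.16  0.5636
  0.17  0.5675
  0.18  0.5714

T = 0.5;  σ√T = 0.2121
d₁ = [ln(190/185) + (0.09 − 0.052 + 0.3²/2)·0.5] / 0.2121 = [0.0267 + 0.0415] / 0.2121 = 0.3213 ⇒ 0.32
d₂ = d₁ − σ√T = 0.3213 − 0.2121 = 0.1092 ⇒ 0.11
Pr(exercise) under Q = N(d₂) = 0.5438

0.5438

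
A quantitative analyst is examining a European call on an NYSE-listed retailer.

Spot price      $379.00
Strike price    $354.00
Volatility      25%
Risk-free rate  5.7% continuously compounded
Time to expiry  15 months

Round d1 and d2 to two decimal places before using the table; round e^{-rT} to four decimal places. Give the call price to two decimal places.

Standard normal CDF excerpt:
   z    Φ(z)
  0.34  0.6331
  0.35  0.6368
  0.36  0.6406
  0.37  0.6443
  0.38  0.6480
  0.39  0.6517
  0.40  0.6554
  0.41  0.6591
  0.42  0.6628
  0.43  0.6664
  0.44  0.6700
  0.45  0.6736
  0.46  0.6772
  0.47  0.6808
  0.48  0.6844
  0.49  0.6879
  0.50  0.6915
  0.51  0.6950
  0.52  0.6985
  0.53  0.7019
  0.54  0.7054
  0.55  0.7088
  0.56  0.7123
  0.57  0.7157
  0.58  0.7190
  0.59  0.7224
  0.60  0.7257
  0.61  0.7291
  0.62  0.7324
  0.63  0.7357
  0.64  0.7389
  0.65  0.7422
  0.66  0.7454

$68.87

T = 1.25;  σ√T = 0.2795
d₁ = [ln(379/354) + (0.057 + ½·0.25²)·1.25] / (σ√T) = (0.0682 + 0.1103) / 0.2795 = 0.6388 which rounds to 0.64
d₂ = 0.6388 − 0.2795 = 0.3593 which rounds to 0.36
exp(−rT) = exp(−0.057·1.25) = 0.9312
N(d₁) = N(0.64) = 0.7389;  N(d₂) = N(0.36) = 0.6406
C = 379·0.7389 − 354·0.9312·0.6406 = 280.0431 − 211.1705 = 68.8726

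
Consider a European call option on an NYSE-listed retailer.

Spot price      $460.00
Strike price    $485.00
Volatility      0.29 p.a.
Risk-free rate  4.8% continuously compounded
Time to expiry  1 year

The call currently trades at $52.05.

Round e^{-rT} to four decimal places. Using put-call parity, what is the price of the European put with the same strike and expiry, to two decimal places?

exp(−rT) = exp(−0.048·1) = 0.9531
Put-call parity: C − P = S − K·e^(−rT) = 460 − 485·0.9531 = 460 − 462.2535 = -2.2535
P = C − (C − P) = 52.05 − (-2.2535) = 54.3035

$54.30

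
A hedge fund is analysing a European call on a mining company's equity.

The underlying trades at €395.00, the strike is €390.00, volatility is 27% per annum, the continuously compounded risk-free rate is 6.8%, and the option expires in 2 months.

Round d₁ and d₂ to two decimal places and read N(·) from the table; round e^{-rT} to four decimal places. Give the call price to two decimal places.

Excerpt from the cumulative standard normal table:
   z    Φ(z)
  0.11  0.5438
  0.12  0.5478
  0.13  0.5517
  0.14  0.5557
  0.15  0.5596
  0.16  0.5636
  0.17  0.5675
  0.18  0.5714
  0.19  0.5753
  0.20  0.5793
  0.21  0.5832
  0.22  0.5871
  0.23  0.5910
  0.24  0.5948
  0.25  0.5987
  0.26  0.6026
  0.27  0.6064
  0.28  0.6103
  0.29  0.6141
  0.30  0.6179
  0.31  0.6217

σ√T = 0.27 × 0.4082 = 0.1102
d₁ = [ln(395/390) + (0.068 + ½·0.27²)·0.1667] / (σ√T) = (0.0127 + 0.0174) / 0.1102 = 0.2735 → 0.27
d₂ = 0.2735 − 0.1102 = 0.1633 → 0.16
exp(−rT) = exp(−0.068·0.1667) = 0.9887
C = 395·N(0.27) − 390·0.9887·N(0.16) = 395·0.6064 − 390·0.9887·0.5636 = 239.5280 − 217.3202 = 22.2078

€22.21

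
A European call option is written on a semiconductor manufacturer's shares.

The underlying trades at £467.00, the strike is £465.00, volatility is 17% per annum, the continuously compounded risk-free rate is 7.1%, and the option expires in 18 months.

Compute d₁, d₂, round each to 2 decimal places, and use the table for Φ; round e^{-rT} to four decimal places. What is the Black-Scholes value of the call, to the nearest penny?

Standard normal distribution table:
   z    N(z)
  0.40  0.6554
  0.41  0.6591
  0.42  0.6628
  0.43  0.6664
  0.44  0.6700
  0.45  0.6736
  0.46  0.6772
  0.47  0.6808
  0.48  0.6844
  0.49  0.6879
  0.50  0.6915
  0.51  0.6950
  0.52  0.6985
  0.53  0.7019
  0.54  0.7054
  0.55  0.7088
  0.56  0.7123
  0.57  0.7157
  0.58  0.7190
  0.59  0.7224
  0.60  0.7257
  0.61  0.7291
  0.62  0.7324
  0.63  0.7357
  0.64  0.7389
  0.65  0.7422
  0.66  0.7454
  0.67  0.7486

σ√T = 0.17·√1.5 = 0.2082
d₁ = [ln(467/465) + (0.071 + 0.17²/2)·1.5] / 0.2082 = [0.0043 + 0.1282] / 0.2082 = 0.6362 ≈ 0.64
d₂ = d₁ − σ√T = 0.6362 − 0.2082 = 0.4280 ≈ 0.43
e^(−rT) = e^(−0.071·1.5) = 0.8990
N(d₁) = N(0.64) = 0.7389;  N(d₂) = N(0.43) = 0.6664
C = 467·0.7389 − 465·0.8990·0.6664 = 345.0663 − 278.5785 = 66.4878

£66.49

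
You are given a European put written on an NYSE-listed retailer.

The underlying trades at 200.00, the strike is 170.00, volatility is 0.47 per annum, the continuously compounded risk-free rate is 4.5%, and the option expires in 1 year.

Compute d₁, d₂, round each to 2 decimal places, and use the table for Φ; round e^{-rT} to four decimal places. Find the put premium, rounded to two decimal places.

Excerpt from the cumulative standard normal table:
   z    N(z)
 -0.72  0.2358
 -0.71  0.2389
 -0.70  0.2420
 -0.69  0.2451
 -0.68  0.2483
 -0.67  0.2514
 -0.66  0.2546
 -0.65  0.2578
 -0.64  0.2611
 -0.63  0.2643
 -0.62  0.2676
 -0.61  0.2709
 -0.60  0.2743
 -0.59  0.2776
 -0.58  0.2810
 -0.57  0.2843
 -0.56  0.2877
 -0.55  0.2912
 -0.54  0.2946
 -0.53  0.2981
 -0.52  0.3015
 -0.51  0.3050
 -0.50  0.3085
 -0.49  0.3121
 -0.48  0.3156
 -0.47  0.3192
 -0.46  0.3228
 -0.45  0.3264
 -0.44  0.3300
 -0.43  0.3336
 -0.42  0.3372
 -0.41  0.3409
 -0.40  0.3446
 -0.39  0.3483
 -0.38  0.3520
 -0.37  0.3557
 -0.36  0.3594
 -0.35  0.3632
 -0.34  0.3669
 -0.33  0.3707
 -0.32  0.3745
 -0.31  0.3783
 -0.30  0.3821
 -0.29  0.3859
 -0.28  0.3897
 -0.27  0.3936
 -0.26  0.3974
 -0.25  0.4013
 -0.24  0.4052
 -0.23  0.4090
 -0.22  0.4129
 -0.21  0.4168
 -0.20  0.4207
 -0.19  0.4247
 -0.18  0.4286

T = 1;  σ√T = 0.4700
d₁ = [ln(200/170) + (0.045 + ½·0.47²)·1] / (σ√T) = (0.1625 + 0.1554) / 0.4700 = 0.6765 ⇒ 0.68
d₂ = 0.6765 − 0.4700 = 0.2065 ⇒ 0.21
exp(−rT) = exp(−0.045·1) = 0.9560
P = 170·0.9560·N(-0.21) − 200·N(-0.68) = 170·0.9560·0.4168 − 200·0.2483 = 67.7383 − 49.6600 = 18.0783

18.08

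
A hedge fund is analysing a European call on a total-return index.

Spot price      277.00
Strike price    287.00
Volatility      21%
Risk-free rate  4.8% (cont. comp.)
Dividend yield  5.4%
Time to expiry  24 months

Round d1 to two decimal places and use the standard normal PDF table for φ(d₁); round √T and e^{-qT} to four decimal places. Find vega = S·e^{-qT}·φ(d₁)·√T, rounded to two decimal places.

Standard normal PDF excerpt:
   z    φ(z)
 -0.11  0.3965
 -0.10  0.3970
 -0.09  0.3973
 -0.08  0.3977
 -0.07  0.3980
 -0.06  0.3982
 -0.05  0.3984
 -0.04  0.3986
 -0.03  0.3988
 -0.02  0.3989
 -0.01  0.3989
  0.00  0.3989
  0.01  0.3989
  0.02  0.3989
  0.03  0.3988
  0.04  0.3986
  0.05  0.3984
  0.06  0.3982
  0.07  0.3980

σ√T = 0.21 × 1.4142 = 0.2970
ln(S/K) + (r − q + σ²/2)T = ln(277/287) + (0.048 − 0.054 + 0.21²/2)·2 = -0.0355 + 0.0321 = -0.0034
d₁ = -0.0034 / 0.2970 = -0.0113 ≈ -0.01
√T = √2 = 1.4142
φ(d₁) = φ(-0.01) = 0.3989
exp(−qT) = exp(−0.054·2) = 0.8976
vega = S·exp(−qT)·φ(d₁)·√T = 277·0.8976·0.3989·1.4142 = 140.2612

140.26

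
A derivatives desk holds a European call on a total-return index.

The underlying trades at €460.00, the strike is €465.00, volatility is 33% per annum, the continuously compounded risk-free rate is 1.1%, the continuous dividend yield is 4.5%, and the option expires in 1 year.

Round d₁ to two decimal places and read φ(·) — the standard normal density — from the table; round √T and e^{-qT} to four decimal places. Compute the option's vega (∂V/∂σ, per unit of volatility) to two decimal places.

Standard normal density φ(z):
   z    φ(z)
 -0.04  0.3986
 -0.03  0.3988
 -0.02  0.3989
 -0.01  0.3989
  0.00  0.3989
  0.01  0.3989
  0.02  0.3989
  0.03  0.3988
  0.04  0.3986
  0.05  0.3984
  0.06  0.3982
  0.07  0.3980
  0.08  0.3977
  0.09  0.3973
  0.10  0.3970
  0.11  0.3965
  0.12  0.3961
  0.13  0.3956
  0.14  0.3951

175.38

T = 1;  σ√T = 0.3300
ln(S/K) + (r − q + σ²/2)T = ln(460/465) + (0.011 − 0.045 + 0.33²/2)·1 = -0.0108 + 0.0205 = 0.0096
d₁ = 0.0096 / 0.3300 = 0.0292 which rounds to 0.03
√T = √1 = 1.0000
φ(d₁) = φ(0.03) = 0.3988
exp(−qT) = exp(−0.045·1) = 0.9560
vega = S·exp(−qT)·φ(d₁)·√T = 460·0.9560·0.3988·1.0000 = 175.3763
(Call and put vega coincide under Black-Scholes.)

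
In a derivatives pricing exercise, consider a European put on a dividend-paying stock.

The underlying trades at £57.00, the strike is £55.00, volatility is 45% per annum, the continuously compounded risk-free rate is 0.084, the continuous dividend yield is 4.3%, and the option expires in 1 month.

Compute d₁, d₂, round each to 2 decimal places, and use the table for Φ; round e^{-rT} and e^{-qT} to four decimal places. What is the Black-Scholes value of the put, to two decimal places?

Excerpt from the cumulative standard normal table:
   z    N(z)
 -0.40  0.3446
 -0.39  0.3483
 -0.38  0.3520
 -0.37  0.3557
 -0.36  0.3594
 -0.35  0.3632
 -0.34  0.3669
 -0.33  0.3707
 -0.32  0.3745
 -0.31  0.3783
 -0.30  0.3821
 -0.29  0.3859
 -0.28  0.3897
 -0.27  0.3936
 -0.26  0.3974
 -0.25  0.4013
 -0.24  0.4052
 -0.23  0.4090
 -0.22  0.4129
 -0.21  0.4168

T = 0.08333;  σ√T = 0.1299
ln(S/K) + (r − q + σ²/2)T = ln(57/55) + (0.084 − 0.043 + 0.45²/2)·0.08333 = 0.0357 + 0.0119 = 0.0476
d₁ = 0.0476 / 0.1299 = 0.3662 ⇒ 0.37
d₂ = d₁ − σ√T = 0.3662 − 0.1299 = 0.2363 ⇒ 0.24
exp(−qT) = exp(−0.043·0.08333) = 0.9964;  exp(−rT) = exp(−0.084·0.08333) = 0.9930
P = 55·0.9930·N(-0.24) − 57·0.9964·N(-0.37) = 55·0.9930·0.4052 − 57·0.9964·0.3557 = 22.1300 − 20.2019 = 1.9281

£1.93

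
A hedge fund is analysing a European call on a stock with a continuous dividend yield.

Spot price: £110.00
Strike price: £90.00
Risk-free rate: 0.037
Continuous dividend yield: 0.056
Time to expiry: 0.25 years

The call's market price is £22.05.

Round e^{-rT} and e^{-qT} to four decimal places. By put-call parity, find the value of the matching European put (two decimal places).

£2.75

e^(−qT) = e^(−0.056·0.25) = 0.9861;  e^(−rT) = e^(−0.037·0.25) = 0.9908
Put-call parity: C − P = S·e^(−qT) − K·e^(−rT) = 110·0.9861 − 90·0.9908 = 108.4710 − 89.1720 = 19.2990
P = C − (C − P) = 22.05 − (19.2990) = 2.7510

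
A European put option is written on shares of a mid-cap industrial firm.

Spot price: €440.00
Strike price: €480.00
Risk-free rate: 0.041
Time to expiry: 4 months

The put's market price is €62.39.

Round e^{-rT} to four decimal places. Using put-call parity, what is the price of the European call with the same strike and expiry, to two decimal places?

€28.92

e^(−rT) = e^(−0.041·0.3333) = 0.9864
Put-call parity: C − P = S − K·e^(−rT) = 440 − 480·0.9864 = 440 − 473.4720 = -33.4720
C = P + (C − P) = 62.39 + (-33.4720) = 28.9180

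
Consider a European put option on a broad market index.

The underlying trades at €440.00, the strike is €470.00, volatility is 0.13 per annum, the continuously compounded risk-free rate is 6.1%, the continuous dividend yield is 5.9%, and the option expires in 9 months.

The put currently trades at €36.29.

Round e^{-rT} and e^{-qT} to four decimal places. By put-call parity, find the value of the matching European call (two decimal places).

€8.25

e^(−qT) = e^(−0.059·0.75) = 0.9567;  e^(−rT) = e^(−0.061·0.75) = 0.9553
Put-call parity: C − P = S·e^(−qT) − K·e^(−rT) = 440·0.9567 − 470·0.9553 = 420.9480 − 448.9910 = -28.0430
C = P + (C − P) = 36.29 + (-28.0430) = 8.2470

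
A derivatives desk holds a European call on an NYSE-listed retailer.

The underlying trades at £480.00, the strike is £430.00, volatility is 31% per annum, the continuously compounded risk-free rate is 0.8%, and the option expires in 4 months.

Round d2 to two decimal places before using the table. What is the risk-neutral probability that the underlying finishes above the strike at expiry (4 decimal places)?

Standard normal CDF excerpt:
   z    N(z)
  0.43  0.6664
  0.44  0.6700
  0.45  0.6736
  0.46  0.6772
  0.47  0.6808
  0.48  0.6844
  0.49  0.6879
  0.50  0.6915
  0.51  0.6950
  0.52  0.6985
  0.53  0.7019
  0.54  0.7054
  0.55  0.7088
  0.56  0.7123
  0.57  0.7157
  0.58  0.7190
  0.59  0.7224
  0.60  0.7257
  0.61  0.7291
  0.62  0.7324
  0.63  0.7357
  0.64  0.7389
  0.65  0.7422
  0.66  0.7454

0.7054

σ√T = 0.31·√0.3333 = 0.1790
d₁ = [ln(480/430) + (0.008 + ½·0.31²)·0.3333] / (σ√T) = (0.1100 + 0.0187) / 0.1790 = 0.7190 which rounds to 0.72
d₂ = 0.7190 − 0.1790 = 0.5400 which rounds to 0.54
Pr(exercise) under Q = N(d₂) = 0.7054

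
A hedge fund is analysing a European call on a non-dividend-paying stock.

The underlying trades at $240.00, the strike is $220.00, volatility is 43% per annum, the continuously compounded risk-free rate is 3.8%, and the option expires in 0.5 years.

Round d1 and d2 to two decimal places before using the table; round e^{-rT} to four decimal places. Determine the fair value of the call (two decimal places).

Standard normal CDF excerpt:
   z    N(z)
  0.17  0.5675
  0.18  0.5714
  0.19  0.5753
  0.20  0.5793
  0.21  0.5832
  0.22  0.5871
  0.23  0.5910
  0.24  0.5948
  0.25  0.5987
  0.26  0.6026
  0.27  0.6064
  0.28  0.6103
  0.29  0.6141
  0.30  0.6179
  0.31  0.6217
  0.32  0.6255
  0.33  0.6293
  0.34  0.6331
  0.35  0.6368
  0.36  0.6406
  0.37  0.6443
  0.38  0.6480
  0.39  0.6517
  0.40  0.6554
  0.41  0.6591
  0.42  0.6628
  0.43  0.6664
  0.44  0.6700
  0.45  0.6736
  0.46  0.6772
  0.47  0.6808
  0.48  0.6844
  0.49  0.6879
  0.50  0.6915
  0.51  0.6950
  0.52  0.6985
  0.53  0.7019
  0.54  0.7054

σ√T = 0.43 × 0.7071 = 0.3041
d₁ = [ln(240/220) + (0.038 + 0.43²/2)·0.5] / 0.3041 = [0.0870 + 0.0652] / 0.3041 = 0.5007 ⇒ 0.50
d₂ = d₁ − σ√T = 0.5007 − 0.3041 = 0.1966 ⇒ 0.20
exp(−rT) = exp(−0.038·0.5) = 0.9812
N(d₁) = N(0.50) = 0.6915;  N(d₂) = N(0.20) = 0.5793
C = 240·0.6915 − 220·0.9812·0.5793 = 165.9600 − 125.0500 = 40.9100

$40.91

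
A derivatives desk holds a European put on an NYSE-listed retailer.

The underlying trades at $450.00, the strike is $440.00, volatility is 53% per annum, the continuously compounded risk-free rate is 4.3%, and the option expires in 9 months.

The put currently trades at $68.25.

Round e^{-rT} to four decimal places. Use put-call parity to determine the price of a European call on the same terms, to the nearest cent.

$92.20

e^(−rT) = e^(−0.043·0.75) = 0.9683
Put-call parity: C − P = S − K·e^(−rT) = 450 − 440·0.9683 = 450 − 426.0520 = 23.9480
C = P + (C − P) = 68.25 + (23.9480) = 92.1980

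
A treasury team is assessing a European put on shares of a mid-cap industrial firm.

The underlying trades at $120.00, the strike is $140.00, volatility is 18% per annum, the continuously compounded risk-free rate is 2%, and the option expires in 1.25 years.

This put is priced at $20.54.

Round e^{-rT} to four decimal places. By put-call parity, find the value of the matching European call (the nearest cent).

exp(−rT) = exp(−0.02·1.25) = 0.9753
Put-call parity: C − P = S − K·e^(−rT) = 120 − 140·0.9753 = 120 − 136.5420 = -16.5420
C = P + (C − P) = 20.54 + (-16.5420) = 3.9980

$4.00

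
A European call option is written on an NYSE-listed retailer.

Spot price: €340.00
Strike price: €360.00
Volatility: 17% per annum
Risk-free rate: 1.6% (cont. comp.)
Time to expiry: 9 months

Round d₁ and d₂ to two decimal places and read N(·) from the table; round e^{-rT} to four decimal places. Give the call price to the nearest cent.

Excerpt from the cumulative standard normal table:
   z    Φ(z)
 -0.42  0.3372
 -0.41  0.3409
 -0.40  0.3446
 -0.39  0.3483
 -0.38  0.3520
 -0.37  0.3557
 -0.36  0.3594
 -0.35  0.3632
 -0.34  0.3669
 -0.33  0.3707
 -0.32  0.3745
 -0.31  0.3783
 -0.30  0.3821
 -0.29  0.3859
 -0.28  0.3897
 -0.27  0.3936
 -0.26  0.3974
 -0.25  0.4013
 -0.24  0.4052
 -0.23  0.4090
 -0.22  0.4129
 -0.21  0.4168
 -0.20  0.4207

€13.85

σ√T = 0.17·√0.75 = 0.1472
d₁ = [ln(340/360) + (0.016 + ½·0.17²)·0.75] / (σ√T) = (-0.0572 + 0.0228) / 0.1472 = -0.2331 ⇒ -0.23
d₂ = -0.2331 − 0.1472 = -0.3803 ⇒ -0.38
e^(−rT) = e^(−0.016·0.75) = 0.9881
N(d₁) = N(-0.23) = 0.4090;  N(d₂) = N(-0.38) = 0.3520
C = 340·0.4090 − 360·0.9881·0.3520 = 139.0600 − 125.2120 = 13.8480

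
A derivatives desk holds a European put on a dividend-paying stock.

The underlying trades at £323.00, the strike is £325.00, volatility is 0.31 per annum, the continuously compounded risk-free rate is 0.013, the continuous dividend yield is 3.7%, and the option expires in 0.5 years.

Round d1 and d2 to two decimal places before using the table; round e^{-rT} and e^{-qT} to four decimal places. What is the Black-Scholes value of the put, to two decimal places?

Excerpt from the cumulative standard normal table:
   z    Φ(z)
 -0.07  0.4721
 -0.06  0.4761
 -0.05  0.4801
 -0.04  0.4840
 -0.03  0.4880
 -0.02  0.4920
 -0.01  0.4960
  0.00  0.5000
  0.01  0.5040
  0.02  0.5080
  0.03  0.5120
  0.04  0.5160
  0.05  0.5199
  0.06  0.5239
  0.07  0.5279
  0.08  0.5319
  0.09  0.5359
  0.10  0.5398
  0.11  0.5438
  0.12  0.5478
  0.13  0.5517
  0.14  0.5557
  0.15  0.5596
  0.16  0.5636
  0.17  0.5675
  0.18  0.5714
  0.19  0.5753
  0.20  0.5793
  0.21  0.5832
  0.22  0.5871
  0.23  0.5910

σ√T = 0.31 × 0.7071 = 0.2192
d₁ = [ln(323/325) + (0.013 − 0.037 + 0.31²/2)·0.5] / 0.2192 = [-0.0062 + 0.0120] / 0.2192 = 0.0267 ⇒ 0.03
d₂ = d₁ − σ√T = 0.0267 − 0.2192 = -0.1925 ⇒ -0.19
e^(−qT) = e^(−0.037·0.5) = 0.9817;  e^(−rT) = e^(−0.013·0.5) = 0.9935
N(−d₂) = N(0.19) = 0.5753;  N(−d₁) = N(-0.03) = 0.4880
P = 325·0.9935·0.5753 − 323·0.9817·0.4880 = 185.7572 − 154.7395 = 31.0177

£31.02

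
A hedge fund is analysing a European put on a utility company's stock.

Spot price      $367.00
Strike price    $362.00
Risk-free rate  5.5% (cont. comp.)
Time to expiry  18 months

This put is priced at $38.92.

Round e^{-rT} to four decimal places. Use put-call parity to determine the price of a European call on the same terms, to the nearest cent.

$72.59

e^(−rT) = e^(−0.055·1.5) = 0.9208
Put-call parity: C − P = S − K·e^(−rT) = 367 − 362·0.9208 = 367 − 333.3296 = 33.6704
C = P + (C − P) = 38.92 + (33.6704) = 72.5904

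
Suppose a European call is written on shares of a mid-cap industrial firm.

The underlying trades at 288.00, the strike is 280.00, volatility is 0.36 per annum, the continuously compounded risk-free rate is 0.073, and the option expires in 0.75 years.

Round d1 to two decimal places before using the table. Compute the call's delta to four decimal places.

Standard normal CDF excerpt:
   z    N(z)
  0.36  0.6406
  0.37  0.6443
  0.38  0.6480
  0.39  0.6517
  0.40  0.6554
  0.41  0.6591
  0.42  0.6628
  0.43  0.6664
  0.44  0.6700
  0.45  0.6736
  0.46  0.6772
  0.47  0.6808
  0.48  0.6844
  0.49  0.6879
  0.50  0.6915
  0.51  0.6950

0.6628

σ√T = 0.36·√0.75 = 0.3118
d₁ = [ln(288/280) + (0.073 + 0.36²/2)·0.75] / 0.3118 = [0.0282 + 0.1033] / 0.3118 = 0.4219 which rounds to 0.42
N(d₁) = N(0.42) = 0.6628
Δ_call = N(d₁) = 0.6628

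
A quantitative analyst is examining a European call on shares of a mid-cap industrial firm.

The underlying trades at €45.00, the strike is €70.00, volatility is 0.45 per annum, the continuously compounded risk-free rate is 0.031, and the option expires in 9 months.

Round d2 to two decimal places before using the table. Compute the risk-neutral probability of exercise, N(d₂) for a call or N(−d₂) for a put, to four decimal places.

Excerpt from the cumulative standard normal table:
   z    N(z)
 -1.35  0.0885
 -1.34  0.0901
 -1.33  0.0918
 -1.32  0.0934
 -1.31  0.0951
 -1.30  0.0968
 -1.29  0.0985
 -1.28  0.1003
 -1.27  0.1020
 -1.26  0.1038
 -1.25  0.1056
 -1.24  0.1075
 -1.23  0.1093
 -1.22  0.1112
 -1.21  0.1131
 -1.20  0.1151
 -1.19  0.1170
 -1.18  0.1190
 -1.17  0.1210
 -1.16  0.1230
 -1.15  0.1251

σ√T = 0.45·√0.75 = 0.3897
ln(S/K) + (r + σ²/2)T = ln(45/70) + (0.031 + 0.45²/2)·0.75 = -0.4418 + 0.0992 = -0.3426
d₁ = -0.3426 / 0.3897 = -0.8792 → -0.88
d₂ = d₁ − σ√T = -0.8792 − 0.3897 = -1.2689 → -1.27
Risk-neutral Pr[S_T > K] = N(d₂) = N(-1.27) = 0.1020

0.1020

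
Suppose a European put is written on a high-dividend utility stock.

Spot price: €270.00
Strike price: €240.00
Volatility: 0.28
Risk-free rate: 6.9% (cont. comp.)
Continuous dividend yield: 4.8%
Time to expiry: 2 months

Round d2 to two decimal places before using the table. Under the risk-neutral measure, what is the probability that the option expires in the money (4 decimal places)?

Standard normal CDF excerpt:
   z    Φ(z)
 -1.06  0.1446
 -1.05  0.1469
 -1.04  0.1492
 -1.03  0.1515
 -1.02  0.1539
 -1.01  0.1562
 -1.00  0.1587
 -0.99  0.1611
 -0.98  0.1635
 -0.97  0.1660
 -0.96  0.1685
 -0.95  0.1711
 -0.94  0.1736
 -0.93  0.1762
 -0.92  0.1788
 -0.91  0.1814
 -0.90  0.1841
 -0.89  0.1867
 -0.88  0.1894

0.1587

σ√T = 0.28 × 0.4082 = 0.1143
d₁ = [ln(270/240) + (0.069 − 0.048 + ½·0.28²)·0.1667] / (σ√T) = (0.1178 + 0.0100) / 0.1143 = 1.1182 ⇒ 1.12
d₂ = 1.1182 − 0.1143 = 1.0039 ⇒ 1.00
Pr(exercise) under Q = N(−d₂) = N(-1.00) = 0.1587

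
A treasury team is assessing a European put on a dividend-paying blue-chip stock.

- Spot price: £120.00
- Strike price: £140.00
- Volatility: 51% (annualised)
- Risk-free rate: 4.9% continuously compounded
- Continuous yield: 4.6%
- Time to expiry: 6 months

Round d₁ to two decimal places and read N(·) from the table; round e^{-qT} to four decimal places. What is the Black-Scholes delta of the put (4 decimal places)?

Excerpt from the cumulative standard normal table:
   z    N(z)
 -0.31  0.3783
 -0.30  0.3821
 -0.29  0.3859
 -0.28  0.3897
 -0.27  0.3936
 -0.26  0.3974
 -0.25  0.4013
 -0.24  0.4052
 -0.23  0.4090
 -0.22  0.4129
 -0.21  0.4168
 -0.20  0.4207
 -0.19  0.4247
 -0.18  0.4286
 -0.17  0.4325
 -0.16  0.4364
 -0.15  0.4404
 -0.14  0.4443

T = 0.5;  σ√T = 0.3606
ln(S/K) + (r − q + σ²/2)T = ln(120/140) + (0.049 − 0.046 + 0.51²/2)·0.5 = -0.1542 + 0.0665 = -0.0876
d₁ = -0.0876 / 0.3606 = -0.2430 which rounds to -0.24
N(d₁) = N(-0.24) = 0.4052
Δ_put = exp(−qT)·(N(d₁) − 1) = 0.9773·(0.4052 − 1) = -0.5813

-0.5813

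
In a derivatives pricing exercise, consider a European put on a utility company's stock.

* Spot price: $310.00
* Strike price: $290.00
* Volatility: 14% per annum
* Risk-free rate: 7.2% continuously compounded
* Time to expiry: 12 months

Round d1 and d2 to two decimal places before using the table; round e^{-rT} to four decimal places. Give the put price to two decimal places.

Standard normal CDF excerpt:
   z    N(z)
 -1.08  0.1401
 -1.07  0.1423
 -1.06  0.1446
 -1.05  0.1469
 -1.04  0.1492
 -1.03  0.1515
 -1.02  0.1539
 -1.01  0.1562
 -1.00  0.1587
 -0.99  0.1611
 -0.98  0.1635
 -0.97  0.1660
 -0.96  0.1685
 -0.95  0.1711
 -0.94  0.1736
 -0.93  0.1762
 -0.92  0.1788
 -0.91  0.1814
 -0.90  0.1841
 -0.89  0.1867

$3.42

σ√T = 0.14·√1 = 0.1400
d₁ = [ln(310/290) + (0.072 + ½·0.14²)·1] / (σ√T) = (0.0667 + 0.0818) / 0.1400 = 1.0607 which rounds to 1.06
d₂ = 1.0607 − 0.1400 = 0.9207 which rounds to 0.92
e^(−rT) = e^(−0.072·1) = 0.9305
N(−d₂) = N(-0.92) = 0.1788;  N(−d₁) = N(-1.06) = 0.1446
P = 290·0.9305·0.1788 − 310·0.1446 = 48.2483 − 44.8260 = 3.4223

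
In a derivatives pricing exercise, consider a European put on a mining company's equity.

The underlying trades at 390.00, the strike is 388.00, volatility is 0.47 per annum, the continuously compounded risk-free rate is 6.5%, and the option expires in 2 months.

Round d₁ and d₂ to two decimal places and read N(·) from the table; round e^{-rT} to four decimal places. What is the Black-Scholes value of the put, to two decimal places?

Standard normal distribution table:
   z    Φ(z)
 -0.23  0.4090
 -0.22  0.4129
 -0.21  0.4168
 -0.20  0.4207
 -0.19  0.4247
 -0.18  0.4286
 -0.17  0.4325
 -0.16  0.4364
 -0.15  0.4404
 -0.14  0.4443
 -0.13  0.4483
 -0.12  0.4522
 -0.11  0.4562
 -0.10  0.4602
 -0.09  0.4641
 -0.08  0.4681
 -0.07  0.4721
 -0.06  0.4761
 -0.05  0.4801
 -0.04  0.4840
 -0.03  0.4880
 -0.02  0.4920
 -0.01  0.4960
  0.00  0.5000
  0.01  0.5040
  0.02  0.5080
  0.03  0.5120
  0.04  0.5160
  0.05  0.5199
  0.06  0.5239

26.29

σ√T = 0.47·√0.1667 = 0.1919
ln(S/K) + (r + σ²/2)T = ln(390/388) + (0.065 + 0.47²/2)·0.1667 = 0.0051 + 0.0292 = 0.0344
d₁ = 0.0344 / 0.1919 = 0.1792 which rounds to 0.18
d₂ = d₁ − σ√T = 0.1792 − 0.1919 = -0.0127 which rounds to -0.01
e^(−rT) = e^(−0.065·0.1667) = 0.9892
N(−d₂) = N(0.01) = 0.5040;  N(−d₁) = N(-0.18) = 0.4286
P = 388·0.9892·0.5040 − 390·0.4286 = 193.4400 − 167.1540 = 26.2860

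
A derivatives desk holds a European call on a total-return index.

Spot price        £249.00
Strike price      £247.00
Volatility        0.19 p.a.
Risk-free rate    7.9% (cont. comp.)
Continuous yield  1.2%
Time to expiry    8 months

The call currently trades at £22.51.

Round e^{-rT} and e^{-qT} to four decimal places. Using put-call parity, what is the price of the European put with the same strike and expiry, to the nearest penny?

exp(−qT) = exp(−0.012·0.6667) = 0.9920;  exp(−rT) = exp(−0.079·0.6667) = 0.9487
Put-call parity: C − P = S·e^(−qT) − K·e^(−rT) = 249·0.9920 − 247·0.9487 = 247.0080 − 234.3289 = 12.6791
P = C − (C − P) = 22.51 − (12.6791) = 9.8309

£9.83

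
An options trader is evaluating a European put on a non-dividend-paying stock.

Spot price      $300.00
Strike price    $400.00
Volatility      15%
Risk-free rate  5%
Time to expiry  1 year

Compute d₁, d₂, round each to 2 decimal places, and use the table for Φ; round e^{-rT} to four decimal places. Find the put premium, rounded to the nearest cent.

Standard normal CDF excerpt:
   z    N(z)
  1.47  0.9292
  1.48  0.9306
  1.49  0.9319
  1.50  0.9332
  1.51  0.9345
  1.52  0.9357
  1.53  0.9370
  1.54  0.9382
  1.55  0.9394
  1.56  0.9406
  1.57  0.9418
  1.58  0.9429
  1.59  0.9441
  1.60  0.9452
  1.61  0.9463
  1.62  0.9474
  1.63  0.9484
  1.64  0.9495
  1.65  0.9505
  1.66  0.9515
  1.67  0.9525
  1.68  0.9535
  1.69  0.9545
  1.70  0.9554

T = 1;  σ√T = 0.1500
d₁ = [ln(300/400) + (0.05 + ½·0.15²)·1] / (σ√T) = (-0.2877 + 0.0612) / 0.1500 = -1.5095 which rounds to -1.51
d₂ = -1.5095 − 0.1500 = -1.6595 which rounds to -1.66
exp(−rT) = exp(−0.05·1) = 0.9512
N(−d₂) = N(1.66) = 0.9515;  N(−d₁) = N(1.51) = 0.9345
P = 400·0.9512·0.9515 − 300·0.9345 = 362.0267 − 280.3500 = 81.6767

$81.68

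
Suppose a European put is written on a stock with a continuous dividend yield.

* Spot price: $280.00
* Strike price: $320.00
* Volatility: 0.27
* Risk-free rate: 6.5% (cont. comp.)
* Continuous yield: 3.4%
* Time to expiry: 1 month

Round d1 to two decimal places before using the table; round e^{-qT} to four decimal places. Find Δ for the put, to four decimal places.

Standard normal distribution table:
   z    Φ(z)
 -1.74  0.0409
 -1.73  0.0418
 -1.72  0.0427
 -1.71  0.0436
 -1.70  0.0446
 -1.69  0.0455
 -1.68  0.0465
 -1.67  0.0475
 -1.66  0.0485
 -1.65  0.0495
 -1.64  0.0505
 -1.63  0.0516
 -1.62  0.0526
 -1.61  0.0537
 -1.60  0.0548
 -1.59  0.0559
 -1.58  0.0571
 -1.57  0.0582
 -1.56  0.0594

-0.9468

σ√T = 0.27·√0.08333 = 0.0779
d₁ = [ln(280/320) + (0.065 − 0.034 + 0.27²/2)·0.08333] / 0.0779 = [-0.1335 + 0.0056] / 0.0779 = -1.6411 → -1.64
N(d₁) = N(-1.64) = 0.0505
Δ_put = exp(−qT)·(N(d₁) − 1) = 0.9972·(0.0505 − 1) = -0.9468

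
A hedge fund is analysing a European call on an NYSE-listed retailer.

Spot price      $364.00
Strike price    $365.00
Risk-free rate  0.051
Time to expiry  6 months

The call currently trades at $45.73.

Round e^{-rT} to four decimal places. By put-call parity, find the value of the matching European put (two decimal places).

$37.53

exp(−rT) = exp(−0.051·0.5) = 0.9748
Put-call parity: C − P = S − K·e^(−rT) = 364 − 365·0.9748 = 364 − 355.8020 = 8.1980
P = C − (C − P) = 45.73 − (8.1980) = 37.5320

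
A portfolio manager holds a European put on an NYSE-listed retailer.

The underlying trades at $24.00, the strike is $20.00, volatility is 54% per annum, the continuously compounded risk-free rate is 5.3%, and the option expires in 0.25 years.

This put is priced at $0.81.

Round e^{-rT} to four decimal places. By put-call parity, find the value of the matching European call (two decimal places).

$5.07

exp(−rT) = exp(−0.053·0.25) = 0.9868
Put-call parity: C − P = S − K·e^(−rT) = 24 − 20·0.9868 = 24 − 19.7360 = 4.2640
C = P + (C − P) = 0.81 + (4.2640) = 5.0740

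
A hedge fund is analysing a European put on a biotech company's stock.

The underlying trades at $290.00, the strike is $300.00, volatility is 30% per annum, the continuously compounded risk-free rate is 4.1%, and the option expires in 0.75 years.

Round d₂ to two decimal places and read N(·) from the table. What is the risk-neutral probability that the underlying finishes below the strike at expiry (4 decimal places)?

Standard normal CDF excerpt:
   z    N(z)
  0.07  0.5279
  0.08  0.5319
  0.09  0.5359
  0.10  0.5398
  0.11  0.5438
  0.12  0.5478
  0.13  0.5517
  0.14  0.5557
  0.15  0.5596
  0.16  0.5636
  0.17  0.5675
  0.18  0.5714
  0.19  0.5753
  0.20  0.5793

0.5557

σ√T = 0.3·√0.75 = 0.2598
d₁ = [ln(290/300) + (0.041 + 0.3²/2)·0.75] / 0.2598 = [-0.0339 + 0.0645] / 0.2598 = 0.1178 ⇒ 0.12
d₂ = d₁ − σ√T = 0.1178 − 0.2598 = -0.1420 ⇒ -0.14
Pr(exercise) under Q = N(−d₂) = N(0.14) = 0.5557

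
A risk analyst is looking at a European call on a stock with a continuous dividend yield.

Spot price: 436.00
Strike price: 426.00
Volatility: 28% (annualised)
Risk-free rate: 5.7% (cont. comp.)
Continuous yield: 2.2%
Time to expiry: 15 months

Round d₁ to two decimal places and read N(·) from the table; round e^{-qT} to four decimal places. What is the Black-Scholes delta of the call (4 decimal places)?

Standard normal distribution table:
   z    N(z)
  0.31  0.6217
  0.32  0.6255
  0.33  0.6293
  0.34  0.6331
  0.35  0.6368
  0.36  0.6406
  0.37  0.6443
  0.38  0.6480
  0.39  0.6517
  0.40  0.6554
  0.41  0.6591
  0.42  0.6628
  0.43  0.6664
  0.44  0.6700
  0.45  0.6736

0.6268

T = 1.25;  σ√T = 0.3130
d₁ = [ln(436/426) + (0.057 − 0.022 + ½·0.28²)·1.25] / (σ√T) = (0.0232 + 0.0928) / 0.3130 = 0.3704 ≈ 0.37
N(d₁) = N(0.37) = 0.6443
Δ_call = e^(−qT)·N(d₁) = 0.9729·0.6443 = 0.6268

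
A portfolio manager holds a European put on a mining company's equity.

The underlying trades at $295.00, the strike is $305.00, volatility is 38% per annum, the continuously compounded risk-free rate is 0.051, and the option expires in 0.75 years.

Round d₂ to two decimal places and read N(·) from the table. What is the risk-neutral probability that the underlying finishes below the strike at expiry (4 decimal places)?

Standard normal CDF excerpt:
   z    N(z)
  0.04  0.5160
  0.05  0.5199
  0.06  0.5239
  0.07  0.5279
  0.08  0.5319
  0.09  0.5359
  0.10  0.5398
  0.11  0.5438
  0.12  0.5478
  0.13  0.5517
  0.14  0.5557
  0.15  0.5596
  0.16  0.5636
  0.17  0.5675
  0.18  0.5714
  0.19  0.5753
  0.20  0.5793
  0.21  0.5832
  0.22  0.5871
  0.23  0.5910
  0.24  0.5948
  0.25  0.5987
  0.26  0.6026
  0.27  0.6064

0.5596

σ√T = 0.38 × 0.8660 = 0.3291
d₁ = [ln(295/305) + (0.051 + 0.38²/2)·0.75] / 0.3291 = [-0.0333 + 0.0924] / 0.3291 = 0.1795 ≈ 0.18
d₂ = d₁ − σ√T = 0.1795 − 0.3291 = -0.1496 ≈ -0.15
Risk-neutral Pr[S_T < K] = N(−d₂) = N(0.15) = 0.5596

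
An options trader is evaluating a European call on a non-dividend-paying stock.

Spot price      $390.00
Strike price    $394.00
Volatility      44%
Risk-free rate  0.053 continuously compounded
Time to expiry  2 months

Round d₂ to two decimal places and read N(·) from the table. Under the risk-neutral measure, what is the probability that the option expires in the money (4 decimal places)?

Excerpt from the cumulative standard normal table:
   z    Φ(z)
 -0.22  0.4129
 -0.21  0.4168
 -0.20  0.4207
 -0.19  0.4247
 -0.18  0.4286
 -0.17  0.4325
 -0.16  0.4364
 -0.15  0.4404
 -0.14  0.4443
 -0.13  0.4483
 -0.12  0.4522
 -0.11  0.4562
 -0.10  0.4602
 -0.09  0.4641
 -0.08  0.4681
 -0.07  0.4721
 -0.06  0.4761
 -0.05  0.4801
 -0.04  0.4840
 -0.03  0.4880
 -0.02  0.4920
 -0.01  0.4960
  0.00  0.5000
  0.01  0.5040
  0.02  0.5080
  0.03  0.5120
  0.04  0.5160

0.4602

σ√T = 0.44 × 0.4082 = 0.1796
ln(S/K) + (r + σ²/2)T = ln(390/394) + (0.053 + 0.44²/2)·0.1667 = -0.0102 + 0.0250 = 0.0148
d₁ = 0.0148 / 0.1796 = 0.0822 ≈ 0.08
d₂ = d₁ − σ√T = 0.0822 − 0.1796 = -0.0974 ≈ -0.10
Pr(exercise) under Q = N(d₂) = 0.4602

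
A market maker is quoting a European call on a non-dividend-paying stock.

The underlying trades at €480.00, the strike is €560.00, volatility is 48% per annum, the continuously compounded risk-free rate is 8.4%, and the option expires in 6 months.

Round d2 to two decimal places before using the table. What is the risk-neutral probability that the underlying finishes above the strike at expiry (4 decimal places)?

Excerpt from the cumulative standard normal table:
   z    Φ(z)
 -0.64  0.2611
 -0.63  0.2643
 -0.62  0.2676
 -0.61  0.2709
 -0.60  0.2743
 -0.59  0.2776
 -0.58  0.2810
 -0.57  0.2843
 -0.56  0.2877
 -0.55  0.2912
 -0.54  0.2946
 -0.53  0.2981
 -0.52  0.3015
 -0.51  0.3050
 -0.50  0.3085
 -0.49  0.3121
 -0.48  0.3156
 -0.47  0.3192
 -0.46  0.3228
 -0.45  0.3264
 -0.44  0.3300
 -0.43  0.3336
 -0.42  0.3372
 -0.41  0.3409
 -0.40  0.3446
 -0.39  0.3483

0.3085

σ√T = 0.48 × 0.7071 = 0.3394
ln(S/K) + (r + σ²/2)T = ln(480/560) + (0.084 + 0.48²/2)·0.5 = -0.1542 + 0.0996 = -0.0546
d₁ = -0.0546 / 0.3394 = -0.1607 which rounds to -0.16
d₂ = d₁ − σ√T = -0.1607 − 0.3394 = -0.5001 which rounds to -0.50
Pr(exercise) under Q = N(d₂) = 0.3085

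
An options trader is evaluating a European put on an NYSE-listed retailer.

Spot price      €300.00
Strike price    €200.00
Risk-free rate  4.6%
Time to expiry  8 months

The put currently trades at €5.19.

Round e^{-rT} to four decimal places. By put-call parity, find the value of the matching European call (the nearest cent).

e^(−rT) = e^(−0.046·0.6667) = 0.9698
Put-call parity: C − P = S − K·e^(−rT) = 300 − 200·0.9698 = 300 − 193.9600 = 106.0400
C = P + (C − P) = 5.19 + (106.0400) = 111.2300

€111.23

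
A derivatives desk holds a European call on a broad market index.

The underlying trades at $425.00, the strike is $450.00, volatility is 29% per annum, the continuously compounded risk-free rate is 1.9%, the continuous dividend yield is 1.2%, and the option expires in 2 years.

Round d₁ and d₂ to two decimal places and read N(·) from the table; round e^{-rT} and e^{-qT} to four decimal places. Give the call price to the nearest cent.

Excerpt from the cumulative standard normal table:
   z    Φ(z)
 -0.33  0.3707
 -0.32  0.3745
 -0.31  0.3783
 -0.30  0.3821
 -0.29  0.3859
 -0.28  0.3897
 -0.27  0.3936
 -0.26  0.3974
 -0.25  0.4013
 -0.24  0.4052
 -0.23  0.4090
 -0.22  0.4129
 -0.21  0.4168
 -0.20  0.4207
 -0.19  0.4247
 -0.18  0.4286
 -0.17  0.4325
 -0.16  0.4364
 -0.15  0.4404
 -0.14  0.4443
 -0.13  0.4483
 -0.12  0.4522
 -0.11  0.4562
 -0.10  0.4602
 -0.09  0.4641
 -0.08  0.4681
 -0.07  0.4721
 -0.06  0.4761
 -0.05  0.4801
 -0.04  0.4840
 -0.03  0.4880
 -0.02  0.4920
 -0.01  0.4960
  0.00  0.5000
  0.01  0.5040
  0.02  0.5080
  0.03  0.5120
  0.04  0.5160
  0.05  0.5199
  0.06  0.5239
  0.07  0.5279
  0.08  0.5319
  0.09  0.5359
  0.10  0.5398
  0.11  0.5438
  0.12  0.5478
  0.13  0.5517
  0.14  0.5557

$60.09

σ√T = 0.29 × 1.4142 = 0.4101
ln(S/K) + (r − q + σ²/2)T = ln(425/450) + (0.019 − 0.012 + 0.29²/2)·2 = -0.0572 + 0.0981 = 0.0409
d₁ = 0.0409 / 0.4101 = 0.0998 ≈ 0.10
d₂ = d₁ − σ√T = 0.0998 − 0.4101 = -0.3103 ≈ -0.31
e^(−qT) = e^(−0.012·2) = 0.9763;  e^(−rT) = e^(−0.019·2) = 0.9627
C = 425·0.9763·N(0.10) − 450·0.9627·N(-0.31) = 425·0.9763·0.5398 − 450·0.9627·0.3783 = 223.9779 − 163.8852 = 60.0926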